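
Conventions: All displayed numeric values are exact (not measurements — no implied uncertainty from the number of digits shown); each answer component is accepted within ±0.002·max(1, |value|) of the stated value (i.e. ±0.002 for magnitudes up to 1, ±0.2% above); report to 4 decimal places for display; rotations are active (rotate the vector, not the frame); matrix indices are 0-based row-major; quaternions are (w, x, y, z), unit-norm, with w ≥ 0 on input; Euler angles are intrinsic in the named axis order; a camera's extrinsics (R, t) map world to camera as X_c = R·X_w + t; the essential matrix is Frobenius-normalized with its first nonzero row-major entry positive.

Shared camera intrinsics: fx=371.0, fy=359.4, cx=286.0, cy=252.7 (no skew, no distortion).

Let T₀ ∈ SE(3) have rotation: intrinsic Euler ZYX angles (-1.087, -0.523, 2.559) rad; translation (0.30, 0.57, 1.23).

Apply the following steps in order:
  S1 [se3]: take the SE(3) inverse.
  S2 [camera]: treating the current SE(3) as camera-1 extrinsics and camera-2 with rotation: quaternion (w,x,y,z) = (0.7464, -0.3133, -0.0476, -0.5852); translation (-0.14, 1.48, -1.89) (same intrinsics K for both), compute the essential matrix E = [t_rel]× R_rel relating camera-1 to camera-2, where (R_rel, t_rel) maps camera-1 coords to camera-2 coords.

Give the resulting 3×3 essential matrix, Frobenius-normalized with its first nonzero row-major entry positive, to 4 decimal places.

after S1 (invert_se3): R=[0.4030 -0.7669 0.4995; -0.8670 -0.1451 0.4766; -0.2930 -0.6251 -0.7234], t=(-0.2981, -0.2434, 1.3340)
after S2 (essential): [0.4706 0.3303 -0.3259; -0.0959 0.0639 0.3786; 0.2035 0.3944 0.4579]

matrix = [0.4706 0.3303 -0.3259; -0.0959 0.0639 0.3786; 0.2035 0.3944 0.4579]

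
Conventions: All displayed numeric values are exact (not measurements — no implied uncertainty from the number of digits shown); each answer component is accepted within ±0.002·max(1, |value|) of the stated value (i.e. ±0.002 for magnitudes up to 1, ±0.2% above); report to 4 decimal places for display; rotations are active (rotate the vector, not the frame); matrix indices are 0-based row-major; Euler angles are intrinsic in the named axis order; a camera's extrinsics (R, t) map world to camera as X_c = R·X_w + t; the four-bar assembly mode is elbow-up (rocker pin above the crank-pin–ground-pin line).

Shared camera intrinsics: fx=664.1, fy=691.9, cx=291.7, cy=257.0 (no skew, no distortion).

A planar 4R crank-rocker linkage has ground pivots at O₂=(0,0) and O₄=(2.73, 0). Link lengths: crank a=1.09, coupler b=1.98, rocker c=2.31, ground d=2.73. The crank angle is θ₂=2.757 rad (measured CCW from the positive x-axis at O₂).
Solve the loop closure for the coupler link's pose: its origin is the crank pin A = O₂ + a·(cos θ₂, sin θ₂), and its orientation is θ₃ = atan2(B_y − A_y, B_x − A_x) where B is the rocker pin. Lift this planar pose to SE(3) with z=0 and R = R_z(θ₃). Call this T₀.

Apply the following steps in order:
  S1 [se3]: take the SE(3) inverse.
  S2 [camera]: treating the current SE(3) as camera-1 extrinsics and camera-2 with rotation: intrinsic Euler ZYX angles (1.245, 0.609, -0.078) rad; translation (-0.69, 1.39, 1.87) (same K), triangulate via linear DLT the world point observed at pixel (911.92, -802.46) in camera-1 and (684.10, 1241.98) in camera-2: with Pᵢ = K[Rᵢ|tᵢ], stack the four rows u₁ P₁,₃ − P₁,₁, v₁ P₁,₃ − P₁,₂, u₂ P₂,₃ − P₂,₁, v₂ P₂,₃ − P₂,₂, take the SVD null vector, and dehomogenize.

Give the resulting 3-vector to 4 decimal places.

result = (1.8761, -1.5115, 1.9330)

source (fourbar_fk): coupler pose = R=[0.9064 -0.4224 0.0000; 0.4224 0.9064 0.0000; 0.0000 0.0000 1.0000], t=(-1.0104, 0.4089, 0.0000)
after S1 (invert_se3): R=[0.9064 0.4224 0.0000; -0.4224 0.9064 0.0000; 0.0000 0.0000 1.0000], t=(0.7431, -0.7974, 0.0000)
after S2 (triangulate): (1.8761, -1.5115, 1.9330)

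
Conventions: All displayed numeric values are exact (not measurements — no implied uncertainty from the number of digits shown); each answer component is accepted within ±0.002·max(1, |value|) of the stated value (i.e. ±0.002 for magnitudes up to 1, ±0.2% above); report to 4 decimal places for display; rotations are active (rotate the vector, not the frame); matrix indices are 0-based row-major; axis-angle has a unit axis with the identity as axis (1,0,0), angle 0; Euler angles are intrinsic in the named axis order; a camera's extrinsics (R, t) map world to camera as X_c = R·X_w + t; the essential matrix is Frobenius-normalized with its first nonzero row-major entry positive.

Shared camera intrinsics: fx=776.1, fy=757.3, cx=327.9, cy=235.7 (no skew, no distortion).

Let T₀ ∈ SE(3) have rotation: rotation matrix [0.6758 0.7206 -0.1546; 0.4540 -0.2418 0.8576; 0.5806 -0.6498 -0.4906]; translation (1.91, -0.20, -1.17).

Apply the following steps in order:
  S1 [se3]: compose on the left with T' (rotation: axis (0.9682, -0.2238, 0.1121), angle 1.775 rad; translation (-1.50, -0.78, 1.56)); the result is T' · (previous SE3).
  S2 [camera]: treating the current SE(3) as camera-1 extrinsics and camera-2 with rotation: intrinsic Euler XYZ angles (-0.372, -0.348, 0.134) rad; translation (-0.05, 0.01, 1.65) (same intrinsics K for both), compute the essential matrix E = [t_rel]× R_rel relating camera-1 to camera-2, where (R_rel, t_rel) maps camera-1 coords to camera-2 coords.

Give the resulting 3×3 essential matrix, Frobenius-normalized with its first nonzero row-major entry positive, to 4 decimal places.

after S1 (compose_se3): R=[0.4053 0.8135 -0.4171; -0.7347 0.5614 0.3809; 0.5440 0.1520 0.8252], t=(0.4438, 0.1049, 2.2640)
after S2 (essential): [0.3592 0.0405 -0.5534; -0.1309 -0.0562 0.2105; 0.1010 -0.6988 -0.0031]

matrix = [0.3592 0.0405 -0.5534; -0.1309 -0.0562 0.2105; 0.1010 -0.6988 -0.0031]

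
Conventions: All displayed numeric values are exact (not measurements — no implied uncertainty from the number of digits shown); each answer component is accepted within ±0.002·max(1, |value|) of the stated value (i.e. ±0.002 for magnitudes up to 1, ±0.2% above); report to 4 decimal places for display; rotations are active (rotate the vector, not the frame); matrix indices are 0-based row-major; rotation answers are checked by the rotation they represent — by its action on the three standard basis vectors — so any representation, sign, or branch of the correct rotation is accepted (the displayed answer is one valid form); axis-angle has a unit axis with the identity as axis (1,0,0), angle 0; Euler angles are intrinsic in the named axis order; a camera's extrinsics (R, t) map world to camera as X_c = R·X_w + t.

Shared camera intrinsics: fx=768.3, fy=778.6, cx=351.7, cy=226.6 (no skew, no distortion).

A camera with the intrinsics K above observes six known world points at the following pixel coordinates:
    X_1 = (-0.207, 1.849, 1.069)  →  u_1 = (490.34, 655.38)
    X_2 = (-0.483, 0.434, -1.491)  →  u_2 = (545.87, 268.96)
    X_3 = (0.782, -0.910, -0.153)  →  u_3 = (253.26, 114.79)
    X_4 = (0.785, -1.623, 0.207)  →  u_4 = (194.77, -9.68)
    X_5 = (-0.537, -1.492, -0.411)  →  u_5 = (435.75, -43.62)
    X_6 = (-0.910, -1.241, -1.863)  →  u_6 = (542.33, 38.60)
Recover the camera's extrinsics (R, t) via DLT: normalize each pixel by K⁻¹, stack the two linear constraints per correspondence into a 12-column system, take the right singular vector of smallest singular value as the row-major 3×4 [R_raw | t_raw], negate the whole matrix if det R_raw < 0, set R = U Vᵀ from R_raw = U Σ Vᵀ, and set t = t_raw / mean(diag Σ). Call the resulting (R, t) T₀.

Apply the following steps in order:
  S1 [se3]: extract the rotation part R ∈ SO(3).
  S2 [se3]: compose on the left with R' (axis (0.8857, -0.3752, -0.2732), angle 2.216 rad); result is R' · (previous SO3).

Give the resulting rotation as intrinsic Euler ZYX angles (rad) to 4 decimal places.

rotation (euler_zyx) = (2.7547, -0.1730, 1.1181)

source (pnp_recover): camera pose = R=[-0.8916 0.2560 -0.3736; 0.2967 0.9534 -0.0550; 0.3421 -0.1599 -0.9260], t=(0.2600, -0.0600, 4.2299)
after S1 (rot_of_se3): [-0.8916 0.2560 -0.3736; 0.2967 0.9534 -0.0550; 0.3421 -0.1599 -0.9260]
after S2 (compose_so3): [-0.9123 -0.0217 0.4090; 0.3716 -0.4635 0.8044; 0.1721 0.8859 0.4309]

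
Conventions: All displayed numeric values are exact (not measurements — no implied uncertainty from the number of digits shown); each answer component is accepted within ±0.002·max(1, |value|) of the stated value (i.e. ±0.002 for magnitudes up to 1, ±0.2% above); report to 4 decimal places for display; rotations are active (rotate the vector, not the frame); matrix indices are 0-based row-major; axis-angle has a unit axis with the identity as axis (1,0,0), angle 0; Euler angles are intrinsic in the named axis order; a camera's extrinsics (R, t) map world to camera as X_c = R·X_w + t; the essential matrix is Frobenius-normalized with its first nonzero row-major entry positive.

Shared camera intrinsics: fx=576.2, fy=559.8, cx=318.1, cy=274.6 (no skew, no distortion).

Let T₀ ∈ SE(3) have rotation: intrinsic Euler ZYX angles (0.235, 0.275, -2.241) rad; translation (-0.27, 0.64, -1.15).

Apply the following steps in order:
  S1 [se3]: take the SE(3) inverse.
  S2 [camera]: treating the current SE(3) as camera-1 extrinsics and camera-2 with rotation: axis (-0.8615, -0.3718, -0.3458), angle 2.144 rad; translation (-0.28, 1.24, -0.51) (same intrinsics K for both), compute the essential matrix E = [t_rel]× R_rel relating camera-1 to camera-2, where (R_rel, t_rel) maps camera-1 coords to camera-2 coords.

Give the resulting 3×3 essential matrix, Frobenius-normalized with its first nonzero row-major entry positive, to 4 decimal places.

after S1 (invert_se3): R=[0.9360 0.2241 -0.2715; -0.0623 -0.6536 -0.7542; -0.3465 0.7229 -0.5978], t=(-0.2030, -0.4659, -1.2437)
after S2 (essential): [0.1572 0.3930 0.5540; 0.4008 -0.5236 0.2380; -0.0804 0.0030 -0.1263]

matrix = [0.1572 0.3930 0.5540; 0.4008 -0.5236 0.2380; -0.0804 0.0030 -0.1263]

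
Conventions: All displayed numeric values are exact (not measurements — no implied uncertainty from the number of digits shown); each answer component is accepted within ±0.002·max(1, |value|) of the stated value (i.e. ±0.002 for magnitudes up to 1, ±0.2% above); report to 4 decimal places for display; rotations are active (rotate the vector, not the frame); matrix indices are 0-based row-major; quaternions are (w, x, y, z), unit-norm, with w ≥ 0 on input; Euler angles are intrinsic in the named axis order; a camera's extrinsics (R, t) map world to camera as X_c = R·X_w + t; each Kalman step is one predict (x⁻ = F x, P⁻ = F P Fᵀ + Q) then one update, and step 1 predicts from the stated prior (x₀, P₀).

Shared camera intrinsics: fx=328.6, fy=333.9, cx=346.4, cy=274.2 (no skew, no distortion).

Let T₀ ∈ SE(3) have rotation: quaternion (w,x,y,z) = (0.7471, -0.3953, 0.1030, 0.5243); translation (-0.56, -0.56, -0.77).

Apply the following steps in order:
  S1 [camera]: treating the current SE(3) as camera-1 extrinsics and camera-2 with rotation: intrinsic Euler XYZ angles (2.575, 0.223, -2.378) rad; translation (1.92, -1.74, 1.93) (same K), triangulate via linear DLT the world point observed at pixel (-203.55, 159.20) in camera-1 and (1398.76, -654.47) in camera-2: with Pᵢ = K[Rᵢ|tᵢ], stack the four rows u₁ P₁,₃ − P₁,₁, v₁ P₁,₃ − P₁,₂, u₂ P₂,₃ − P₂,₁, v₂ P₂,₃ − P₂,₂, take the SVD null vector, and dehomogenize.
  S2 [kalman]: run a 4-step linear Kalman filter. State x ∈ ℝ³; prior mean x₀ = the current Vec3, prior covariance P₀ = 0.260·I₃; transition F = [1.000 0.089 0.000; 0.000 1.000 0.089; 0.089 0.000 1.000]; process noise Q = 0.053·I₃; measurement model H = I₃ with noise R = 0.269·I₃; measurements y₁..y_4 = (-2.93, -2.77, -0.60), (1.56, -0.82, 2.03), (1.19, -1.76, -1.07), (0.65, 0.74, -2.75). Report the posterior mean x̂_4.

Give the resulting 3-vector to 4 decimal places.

result = (0.0631, -0.5206, -0.8198)

after S1 (triangulate): (-1.7368, 0.3812, 1.8481)
after S2 (kf_track): (0.0631, -0.5206, -0.8198)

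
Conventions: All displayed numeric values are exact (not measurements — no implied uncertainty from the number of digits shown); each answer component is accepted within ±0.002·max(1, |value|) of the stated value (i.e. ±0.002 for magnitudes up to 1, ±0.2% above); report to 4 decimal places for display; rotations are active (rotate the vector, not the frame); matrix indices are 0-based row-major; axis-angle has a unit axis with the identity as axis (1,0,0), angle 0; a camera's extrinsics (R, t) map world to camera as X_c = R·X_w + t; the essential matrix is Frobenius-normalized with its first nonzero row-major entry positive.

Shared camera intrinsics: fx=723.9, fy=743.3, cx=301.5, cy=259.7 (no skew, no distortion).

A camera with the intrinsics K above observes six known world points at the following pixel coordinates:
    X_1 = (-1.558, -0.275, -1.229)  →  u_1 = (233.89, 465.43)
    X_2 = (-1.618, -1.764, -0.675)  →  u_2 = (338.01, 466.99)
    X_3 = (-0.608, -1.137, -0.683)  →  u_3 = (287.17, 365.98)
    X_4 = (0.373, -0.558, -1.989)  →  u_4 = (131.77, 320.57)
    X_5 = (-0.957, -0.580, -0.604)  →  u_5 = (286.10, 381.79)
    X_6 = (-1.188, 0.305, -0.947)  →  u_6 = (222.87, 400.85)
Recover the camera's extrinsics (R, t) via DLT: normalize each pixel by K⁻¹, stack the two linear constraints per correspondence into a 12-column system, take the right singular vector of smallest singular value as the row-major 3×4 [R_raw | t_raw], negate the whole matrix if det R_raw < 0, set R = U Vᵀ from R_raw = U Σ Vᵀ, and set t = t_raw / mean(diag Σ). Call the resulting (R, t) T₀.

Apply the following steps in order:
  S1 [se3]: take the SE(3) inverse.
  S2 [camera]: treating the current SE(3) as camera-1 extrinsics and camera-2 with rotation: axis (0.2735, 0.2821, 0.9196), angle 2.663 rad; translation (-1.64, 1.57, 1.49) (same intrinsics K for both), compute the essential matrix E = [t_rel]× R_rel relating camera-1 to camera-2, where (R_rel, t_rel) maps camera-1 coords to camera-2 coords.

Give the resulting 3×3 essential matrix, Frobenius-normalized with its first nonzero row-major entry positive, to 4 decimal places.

source (pnp_recover): camera pose = R=[-0.3246 -0.3244 0.8885; -0.8261 -0.3602 -0.4334; 0.4607 -0.8746 -0.1511], t=(-0.1100, -0.1198, 6.7907)
after S1 (invert_se3): R=[-0.3246 -0.8261 0.4607; -0.3244 -0.3602 -0.8746; 0.8885 -0.4334 -0.1511], t=(-3.2630, 5.8604, 1.0718)
after S2 (essential): [0.4382 0.2172 0.4546; -0.4872 -0.1178 0.3382; 0.1373 -0.0132 -0.4117]

matrix = [0.4382 0.2172 0.4546; -0.4872 -0.1178 0.3382; 0.1373 -0.0132 -0.4117]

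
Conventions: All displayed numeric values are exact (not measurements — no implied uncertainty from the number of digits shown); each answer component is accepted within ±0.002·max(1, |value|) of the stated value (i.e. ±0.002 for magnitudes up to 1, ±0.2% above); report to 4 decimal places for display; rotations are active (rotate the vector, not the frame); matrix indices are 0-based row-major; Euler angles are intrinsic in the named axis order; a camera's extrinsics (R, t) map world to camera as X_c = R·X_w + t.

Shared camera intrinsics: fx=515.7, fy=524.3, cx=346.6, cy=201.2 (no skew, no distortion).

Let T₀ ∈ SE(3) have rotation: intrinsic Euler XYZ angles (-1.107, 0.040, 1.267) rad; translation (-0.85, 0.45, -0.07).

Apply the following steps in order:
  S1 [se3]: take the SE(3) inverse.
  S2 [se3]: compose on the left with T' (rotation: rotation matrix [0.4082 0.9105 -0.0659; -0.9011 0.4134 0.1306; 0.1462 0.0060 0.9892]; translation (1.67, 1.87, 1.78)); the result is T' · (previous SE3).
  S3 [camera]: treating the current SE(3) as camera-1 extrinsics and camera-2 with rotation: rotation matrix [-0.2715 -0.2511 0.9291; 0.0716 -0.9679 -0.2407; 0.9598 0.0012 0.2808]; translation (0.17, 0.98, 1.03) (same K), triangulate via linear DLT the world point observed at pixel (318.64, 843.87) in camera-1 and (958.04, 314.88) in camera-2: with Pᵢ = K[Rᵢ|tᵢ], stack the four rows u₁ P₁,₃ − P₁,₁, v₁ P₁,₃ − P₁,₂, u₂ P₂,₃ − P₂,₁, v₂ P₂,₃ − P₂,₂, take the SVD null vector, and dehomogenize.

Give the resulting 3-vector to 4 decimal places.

result = (-0.0357, 0.2329, 1.7775)

after S1 (invert_se3): R=[0.2989 0.4162 -0.8588; -0.9534 0.1679 -0.2505; 0.0400 0.8936 0.4470], t=(0.0067, -0.9035, -0.3369)
after S2 (compose_se3): R=[-0.7488 0.2639 -0.6080; -0.6583 -0.1888 0.7287; 0.0775 0.9459 0.3151], t=(0.8722, 1.4464, 1.4423)
after S3 (triangulate): (-0.0357, 0.2329, 1.7775)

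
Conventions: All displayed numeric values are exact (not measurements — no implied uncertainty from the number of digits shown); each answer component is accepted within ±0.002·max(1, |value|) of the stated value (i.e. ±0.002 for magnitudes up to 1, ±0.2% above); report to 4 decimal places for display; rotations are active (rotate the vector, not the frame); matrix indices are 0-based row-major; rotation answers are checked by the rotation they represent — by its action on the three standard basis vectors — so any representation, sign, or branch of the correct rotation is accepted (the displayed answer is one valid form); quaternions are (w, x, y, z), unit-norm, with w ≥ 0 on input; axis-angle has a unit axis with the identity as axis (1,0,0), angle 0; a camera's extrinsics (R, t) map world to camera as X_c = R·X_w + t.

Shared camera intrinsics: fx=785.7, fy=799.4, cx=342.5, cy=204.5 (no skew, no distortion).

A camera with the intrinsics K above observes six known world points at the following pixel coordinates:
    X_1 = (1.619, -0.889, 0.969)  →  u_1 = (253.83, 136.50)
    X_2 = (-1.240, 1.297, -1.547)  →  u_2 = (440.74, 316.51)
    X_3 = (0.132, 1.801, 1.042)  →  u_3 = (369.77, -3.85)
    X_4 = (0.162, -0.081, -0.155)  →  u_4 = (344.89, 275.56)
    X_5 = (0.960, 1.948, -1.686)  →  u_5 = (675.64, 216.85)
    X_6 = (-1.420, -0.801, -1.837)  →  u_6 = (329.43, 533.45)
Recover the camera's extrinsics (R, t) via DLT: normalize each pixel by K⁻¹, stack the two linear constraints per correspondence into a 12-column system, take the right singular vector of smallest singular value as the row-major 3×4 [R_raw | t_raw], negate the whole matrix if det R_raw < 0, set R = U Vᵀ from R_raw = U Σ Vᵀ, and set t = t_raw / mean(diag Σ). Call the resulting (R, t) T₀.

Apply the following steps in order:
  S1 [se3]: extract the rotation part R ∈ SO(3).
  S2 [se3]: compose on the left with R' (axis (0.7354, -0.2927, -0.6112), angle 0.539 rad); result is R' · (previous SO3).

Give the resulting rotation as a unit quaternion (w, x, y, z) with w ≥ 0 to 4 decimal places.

source (pnp_recover): camera pose = R=[0.5344 0.5303 -0.6582; -0.2864 -0.6191 -0.7313; -0.7952 0.5793 -0.1790], t=(-0.1300, 0.3400, 5.2900)
after S1 (rot_of_se3): [0.5344 0.5303 -0.6582; -0.2864 -0.6191 -0.7313; -0.7952 0.5793 -0.1790]
after S2 (compose_so3): [0.5887 0.1965 -0.7841; -0.1532 -0.9253 -0.3469; -0.7937 0.3243 -0.5146]

rotation (quat) = (0.1928, 0.8701, 0.0124, -0.4533)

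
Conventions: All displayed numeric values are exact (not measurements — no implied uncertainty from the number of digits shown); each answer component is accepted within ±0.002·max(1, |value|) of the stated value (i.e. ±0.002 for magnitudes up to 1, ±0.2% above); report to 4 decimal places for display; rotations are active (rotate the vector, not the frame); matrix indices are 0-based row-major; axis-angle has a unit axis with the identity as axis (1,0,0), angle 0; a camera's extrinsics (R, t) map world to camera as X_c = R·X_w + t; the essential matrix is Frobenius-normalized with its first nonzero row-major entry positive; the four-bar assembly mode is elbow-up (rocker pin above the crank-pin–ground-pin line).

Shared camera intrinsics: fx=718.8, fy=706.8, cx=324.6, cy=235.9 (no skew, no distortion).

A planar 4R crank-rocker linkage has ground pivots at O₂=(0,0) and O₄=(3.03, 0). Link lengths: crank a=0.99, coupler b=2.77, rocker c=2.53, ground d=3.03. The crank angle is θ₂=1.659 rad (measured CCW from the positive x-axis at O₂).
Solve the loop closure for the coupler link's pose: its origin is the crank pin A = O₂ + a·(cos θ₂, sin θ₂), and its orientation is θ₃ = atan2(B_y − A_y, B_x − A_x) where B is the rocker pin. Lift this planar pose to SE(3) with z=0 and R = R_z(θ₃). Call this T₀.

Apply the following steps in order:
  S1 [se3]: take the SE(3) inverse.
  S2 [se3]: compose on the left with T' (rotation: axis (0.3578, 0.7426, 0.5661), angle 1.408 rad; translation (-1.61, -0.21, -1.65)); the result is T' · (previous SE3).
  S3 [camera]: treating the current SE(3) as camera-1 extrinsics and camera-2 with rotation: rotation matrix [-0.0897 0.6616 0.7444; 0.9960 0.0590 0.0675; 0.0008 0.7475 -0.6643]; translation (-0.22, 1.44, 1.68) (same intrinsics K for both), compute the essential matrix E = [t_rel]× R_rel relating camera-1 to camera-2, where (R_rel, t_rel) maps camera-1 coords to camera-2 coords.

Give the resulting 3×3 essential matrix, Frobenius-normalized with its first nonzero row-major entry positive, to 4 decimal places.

source (fourbar_fk): coupler pose = R=[0.8561 -0.5168 0.0000; 0.5168 0.8561 0.0000; 0.0000 0.0000 1.0000], t=(-0.0872, 0.9862, 0.0000)
after S1 (invert_se3): R=[0.8561 0.5168 0.0000; -0.5168 0.8561 0.0000; 0.0000 0.0000 1.0000], t=(-0.4349, -0.8893, 0.0000)
after S2 (compose_se3): R=[0.4043 -0.1484 0.9025; 0.3463 0.9381 -0.0008; -0.8466 0.3129 0.4306], t=(-1.4284, -1.1049, -2.0324)
after S3 (essential): [0.3048 -0.0263 -0.2457; -0.5916 0.2224 -0.2264; -0.1483 -0.1047 0.6020]

matrix = [0.3048 -0.0263 -0.2457; -0.5916 0.2224 -0.2264; -0.1483 -0.1047 0.6020]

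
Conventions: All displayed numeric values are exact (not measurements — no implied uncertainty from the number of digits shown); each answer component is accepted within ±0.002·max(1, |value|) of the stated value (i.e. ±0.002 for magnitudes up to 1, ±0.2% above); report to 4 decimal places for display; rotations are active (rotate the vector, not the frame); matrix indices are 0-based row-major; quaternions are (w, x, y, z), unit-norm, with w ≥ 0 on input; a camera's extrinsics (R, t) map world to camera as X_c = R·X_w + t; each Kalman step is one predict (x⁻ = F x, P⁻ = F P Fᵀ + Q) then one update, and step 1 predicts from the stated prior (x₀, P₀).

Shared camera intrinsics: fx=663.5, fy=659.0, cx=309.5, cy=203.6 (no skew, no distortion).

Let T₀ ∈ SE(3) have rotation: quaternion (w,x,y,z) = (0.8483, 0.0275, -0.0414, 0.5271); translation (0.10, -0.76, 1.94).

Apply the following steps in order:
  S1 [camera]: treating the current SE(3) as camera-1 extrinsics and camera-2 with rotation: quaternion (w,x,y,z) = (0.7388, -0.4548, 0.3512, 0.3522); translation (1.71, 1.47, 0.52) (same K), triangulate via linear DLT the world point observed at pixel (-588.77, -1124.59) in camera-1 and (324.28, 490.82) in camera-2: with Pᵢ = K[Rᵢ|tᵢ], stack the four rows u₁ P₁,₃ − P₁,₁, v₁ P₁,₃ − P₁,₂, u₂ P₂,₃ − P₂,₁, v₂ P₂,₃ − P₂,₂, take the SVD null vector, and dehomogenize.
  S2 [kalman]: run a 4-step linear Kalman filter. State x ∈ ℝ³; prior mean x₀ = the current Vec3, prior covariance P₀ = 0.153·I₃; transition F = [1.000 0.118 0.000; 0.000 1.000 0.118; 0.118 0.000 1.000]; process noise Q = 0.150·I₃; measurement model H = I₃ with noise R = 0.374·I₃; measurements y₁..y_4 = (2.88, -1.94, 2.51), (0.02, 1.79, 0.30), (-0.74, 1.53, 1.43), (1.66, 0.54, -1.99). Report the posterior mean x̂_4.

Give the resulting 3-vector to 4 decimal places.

after S1 (triangulate): (-1.7853, 0.7351, -0.7990)
after S2 (kf_track): (0.6830, 0.8620, -0.4048)

result = (0.6830, 0.8620, -0.4048)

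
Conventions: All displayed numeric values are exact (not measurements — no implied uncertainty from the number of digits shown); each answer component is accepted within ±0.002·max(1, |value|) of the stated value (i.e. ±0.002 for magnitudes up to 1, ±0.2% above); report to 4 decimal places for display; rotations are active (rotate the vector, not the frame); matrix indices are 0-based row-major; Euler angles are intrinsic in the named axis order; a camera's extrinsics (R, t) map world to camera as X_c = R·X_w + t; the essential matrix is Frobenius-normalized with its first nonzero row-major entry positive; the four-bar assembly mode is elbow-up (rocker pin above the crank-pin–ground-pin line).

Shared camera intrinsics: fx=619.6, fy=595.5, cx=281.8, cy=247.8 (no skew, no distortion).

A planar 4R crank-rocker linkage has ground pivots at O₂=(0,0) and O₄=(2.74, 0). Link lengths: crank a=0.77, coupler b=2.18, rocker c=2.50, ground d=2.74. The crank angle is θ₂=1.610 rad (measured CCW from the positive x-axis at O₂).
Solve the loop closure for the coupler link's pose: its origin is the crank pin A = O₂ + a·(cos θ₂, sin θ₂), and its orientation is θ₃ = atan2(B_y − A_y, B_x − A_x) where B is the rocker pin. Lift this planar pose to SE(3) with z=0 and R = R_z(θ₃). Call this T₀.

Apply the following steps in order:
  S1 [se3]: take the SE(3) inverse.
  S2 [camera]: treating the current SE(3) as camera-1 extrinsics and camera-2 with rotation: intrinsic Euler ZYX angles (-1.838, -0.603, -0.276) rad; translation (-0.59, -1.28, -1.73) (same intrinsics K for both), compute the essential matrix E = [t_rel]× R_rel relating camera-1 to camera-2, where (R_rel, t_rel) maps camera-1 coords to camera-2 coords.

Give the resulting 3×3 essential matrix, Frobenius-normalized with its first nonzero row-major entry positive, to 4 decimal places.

source (fourbar_fk): coupler pose = R=[0.7455 -0.6665 0.0000; 0.6665 0.7455 0.0000; 0.0000 0.0000 1.0000], t=(-0.0302, 0.7694, 0.0000)
after S1 (invert_se3): R=[0.7455 0.6665 0.0000; -0.6665 0.7455 0.0000; 0.0000 0.0000 1.0000], t=(-0.4903, -0.5937, 0.0000)
after S2 (essential): [0.5933 -0.3689 0.1052; 0.2427 0.4260 0.2452; -0.1673 -0.3666 -0.1946]

matrix = [0.5933 -0.3689 0.1052; 0.2427 0.4260 0.2452; -0.1673 -0.3666 -0.1946]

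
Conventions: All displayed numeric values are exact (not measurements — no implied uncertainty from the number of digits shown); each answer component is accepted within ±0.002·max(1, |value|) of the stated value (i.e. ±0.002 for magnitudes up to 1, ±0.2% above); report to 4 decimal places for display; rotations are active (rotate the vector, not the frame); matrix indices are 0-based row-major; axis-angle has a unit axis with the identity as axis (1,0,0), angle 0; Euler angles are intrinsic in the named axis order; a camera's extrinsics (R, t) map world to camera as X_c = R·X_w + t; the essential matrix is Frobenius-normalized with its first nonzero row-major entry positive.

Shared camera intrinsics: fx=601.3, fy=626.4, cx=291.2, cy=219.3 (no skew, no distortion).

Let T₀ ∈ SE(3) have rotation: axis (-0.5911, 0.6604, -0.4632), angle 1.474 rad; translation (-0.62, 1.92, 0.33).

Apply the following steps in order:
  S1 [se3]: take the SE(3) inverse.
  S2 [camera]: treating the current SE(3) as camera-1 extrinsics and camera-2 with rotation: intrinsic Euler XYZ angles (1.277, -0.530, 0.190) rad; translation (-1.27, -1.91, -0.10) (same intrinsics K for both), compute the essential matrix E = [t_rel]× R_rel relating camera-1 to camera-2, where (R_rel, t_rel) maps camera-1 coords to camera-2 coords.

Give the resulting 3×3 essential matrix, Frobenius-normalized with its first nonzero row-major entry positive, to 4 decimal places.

after S1 (invert_se3): R=[0.4122 -0.8136 -0.4100; 0.1084 0.4906 -0.8646; 0.9046 0.3120 0.2904], t=(1.9531, -0.5893, -0.1340)
after S2 (essential): [0.2524 -0.3843 -0.0024; -0.1325 0.3058 0.5555; 0.2708 -0.3309 0.4314]

matrix = [0.2524 -0.3843 -0.0024; -0.1325 0.3058 0.5555; 0.2708 -0.3309 0.4314]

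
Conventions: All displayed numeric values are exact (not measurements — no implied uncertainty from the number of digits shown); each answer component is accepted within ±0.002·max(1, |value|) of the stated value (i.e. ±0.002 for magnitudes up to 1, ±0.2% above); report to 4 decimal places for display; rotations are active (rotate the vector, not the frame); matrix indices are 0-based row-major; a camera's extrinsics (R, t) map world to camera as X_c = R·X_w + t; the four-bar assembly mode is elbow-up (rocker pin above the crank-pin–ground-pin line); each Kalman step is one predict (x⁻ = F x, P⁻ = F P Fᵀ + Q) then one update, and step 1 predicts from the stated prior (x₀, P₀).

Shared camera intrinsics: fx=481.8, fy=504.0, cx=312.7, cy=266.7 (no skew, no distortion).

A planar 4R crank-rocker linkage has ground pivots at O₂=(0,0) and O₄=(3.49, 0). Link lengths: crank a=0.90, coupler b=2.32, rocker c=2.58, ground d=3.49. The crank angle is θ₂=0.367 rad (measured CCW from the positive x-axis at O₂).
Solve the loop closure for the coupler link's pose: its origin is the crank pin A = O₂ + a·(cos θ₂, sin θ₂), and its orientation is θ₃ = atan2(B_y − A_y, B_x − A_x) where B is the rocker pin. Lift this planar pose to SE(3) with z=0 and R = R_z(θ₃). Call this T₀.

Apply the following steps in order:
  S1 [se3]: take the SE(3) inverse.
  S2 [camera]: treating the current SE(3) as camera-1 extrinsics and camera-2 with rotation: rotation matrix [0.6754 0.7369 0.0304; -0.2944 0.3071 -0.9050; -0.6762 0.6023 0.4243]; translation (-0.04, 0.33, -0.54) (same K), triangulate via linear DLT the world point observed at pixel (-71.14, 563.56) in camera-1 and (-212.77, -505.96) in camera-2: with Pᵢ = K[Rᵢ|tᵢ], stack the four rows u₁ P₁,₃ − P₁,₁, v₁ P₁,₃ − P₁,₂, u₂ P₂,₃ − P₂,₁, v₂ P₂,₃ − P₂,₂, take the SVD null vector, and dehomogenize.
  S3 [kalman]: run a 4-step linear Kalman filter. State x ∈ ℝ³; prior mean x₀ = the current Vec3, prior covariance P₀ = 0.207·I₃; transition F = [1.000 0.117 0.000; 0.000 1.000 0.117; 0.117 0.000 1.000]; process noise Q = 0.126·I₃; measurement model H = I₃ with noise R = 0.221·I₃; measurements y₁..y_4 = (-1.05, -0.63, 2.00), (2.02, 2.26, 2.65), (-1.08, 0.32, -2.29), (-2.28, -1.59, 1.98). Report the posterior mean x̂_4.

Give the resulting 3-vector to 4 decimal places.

source (fourbar_fk): coupler pose = R=[0.5756 -0.8177 0.0000; 0.8177 0.5756 0.0000; 0.0000 0.0000 1.0000], t=(0.8401, 0.3229, 0.0000)
after S1 (invert_se3): R=[0.5756 0.8177 0.0000; -0.8177 0.5756 -0.0000; 0.0000 0.0000 1.0000], t=(-0.7476, 0.5010, 0.0000)
after S2 (triangulate): (-1.0305, -0.2986, 1.9895)
after S3 (kf_track): (-1.3027, -0.4800, 0.8917)

result = (-1.3027, -0.4800, 0.8917)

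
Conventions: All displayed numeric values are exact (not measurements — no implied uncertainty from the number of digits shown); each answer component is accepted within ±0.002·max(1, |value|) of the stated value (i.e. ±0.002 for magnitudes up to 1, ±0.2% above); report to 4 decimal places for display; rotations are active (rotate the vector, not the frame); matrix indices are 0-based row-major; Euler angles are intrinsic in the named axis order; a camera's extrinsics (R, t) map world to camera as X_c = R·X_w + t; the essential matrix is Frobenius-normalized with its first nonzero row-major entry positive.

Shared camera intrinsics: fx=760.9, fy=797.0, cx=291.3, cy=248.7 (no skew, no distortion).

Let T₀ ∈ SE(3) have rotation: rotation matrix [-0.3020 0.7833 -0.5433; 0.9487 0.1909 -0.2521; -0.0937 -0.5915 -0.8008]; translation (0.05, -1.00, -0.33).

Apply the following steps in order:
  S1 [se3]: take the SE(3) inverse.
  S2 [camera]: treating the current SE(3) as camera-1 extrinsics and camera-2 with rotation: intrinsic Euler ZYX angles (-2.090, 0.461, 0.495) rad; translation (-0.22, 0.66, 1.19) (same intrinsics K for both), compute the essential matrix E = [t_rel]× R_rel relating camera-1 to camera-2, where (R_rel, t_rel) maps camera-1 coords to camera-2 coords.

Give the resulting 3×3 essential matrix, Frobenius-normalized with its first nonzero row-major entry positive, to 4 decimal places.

matrix = [0.3494 -0.2833 -0.4394; 0.3316 -0.2068 -0.0358; -0.3691 0.1350 -0.5442]

after S1 (invert_se3): R=[-0.3020 0.9487 -0.0937; 0.7833 0.1909 -0.5915; -0.5433 -0.2521 -0.8008], t=(0.9329, -0.0435, -0.4892)
after S2 (essential): [0.3494 -0.2833 -0.4394; 0.3316 -0.2068 -0.0358; -0.3691 0.1350 -0.5442]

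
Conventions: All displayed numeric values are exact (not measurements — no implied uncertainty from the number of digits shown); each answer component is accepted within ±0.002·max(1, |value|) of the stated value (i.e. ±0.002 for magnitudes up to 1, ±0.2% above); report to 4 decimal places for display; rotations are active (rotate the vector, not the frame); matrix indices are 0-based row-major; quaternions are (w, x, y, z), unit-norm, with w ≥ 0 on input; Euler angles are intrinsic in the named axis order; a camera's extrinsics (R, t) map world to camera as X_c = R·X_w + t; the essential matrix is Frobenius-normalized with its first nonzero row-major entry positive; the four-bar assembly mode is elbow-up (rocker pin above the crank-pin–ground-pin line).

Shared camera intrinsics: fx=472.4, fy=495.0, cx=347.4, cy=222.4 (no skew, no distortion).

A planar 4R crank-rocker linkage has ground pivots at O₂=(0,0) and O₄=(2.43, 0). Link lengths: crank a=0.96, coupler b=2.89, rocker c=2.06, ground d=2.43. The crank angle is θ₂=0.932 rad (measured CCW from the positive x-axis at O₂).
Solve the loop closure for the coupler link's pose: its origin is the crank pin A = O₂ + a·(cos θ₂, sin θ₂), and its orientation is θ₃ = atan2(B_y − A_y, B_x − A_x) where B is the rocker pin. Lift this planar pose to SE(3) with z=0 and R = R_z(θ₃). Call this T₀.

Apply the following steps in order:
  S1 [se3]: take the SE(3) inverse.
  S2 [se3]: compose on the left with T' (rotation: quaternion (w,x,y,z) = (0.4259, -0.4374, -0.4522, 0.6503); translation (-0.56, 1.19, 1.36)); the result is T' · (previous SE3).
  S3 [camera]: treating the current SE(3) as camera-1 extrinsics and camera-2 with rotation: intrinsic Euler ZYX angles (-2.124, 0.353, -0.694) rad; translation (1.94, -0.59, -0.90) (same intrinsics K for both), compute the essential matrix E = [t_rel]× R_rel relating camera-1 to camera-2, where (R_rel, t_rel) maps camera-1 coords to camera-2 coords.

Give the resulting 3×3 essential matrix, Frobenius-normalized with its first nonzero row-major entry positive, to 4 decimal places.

matrix = [0.2469 -0.2511 -0.0140; 0.4673 0.5128 -0.1355; 0.4549 -0.4101 -0.0317]

source (fourbar_fk): coupler pose = R=[0.9210 -0.3896 0.0000; 0.3896 0.9210 0.0000; 0.0000 0.0000 1.0000], t=(0.5724, 0.7707, 0.0000)
after S1 (invert_se3): R=[0.9210 0.3896 0.0000; -0.3896 0.9210 0.0000; 0.0000 0.0000 1.0000], t=(-0.8274, -0.4868, 0.0000)
after S2 (compose_se3): R=[-0.1728 -0.2450 -0.9540; 0.9634 0.1596 -0.2155; 0.2051 -0.9563 0.2085], t=(-0.2722, 0.5156, 1.9796)
after S3 (essential): [0.2469 -0.2511 -0.0140; 0.4673 0.5128 -0.1355; 0.4549 -0.4101 -0.0317]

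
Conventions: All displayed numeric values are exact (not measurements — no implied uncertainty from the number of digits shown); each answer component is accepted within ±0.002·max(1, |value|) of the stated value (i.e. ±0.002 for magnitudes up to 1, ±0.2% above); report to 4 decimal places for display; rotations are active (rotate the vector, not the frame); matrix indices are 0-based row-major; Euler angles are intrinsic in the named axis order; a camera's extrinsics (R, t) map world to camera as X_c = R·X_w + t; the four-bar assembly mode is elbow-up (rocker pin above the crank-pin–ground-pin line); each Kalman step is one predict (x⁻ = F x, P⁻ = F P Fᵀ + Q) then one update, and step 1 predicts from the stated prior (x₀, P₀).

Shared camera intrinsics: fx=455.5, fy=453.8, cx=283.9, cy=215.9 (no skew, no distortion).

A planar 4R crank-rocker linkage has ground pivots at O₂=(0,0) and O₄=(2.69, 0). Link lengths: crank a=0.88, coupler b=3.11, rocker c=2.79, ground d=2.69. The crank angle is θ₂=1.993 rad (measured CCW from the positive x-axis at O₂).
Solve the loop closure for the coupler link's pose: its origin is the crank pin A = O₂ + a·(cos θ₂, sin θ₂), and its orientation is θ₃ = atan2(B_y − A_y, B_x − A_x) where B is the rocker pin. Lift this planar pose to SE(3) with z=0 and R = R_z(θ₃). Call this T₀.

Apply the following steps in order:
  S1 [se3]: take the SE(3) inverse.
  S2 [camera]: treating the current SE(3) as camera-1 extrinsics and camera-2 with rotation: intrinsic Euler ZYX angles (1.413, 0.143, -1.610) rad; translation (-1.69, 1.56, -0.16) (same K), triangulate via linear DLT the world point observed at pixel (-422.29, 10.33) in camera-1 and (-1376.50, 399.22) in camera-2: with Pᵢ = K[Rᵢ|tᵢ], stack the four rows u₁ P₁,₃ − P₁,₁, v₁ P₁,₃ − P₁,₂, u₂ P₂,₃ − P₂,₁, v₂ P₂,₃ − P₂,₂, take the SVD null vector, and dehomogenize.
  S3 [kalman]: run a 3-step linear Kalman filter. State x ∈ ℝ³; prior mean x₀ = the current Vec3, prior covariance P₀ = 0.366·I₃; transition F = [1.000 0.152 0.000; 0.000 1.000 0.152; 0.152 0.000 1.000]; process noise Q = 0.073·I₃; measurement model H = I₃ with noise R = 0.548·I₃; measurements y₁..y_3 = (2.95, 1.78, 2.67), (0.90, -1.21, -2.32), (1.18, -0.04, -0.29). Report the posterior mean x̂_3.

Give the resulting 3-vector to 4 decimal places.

result = (0.6662, 0.0013, 0.2189)

source (fourbar_fk): coupler pose = R=[0.7864 -0.6177 0.0000; 0.6177 0.7864 0.0000; 0.0000 0.0000 1.0000], t=(-0.3606, 0.8027, 0.0000)
after S1 (invert_se3): R=[0.7864 0.6177 0.0000; -0.6177 0.7864 0.0000; 0.0000 0.0000 1.0000], t=(-0.2122, -0.8540, 0.0000)
after S2 (triangulate): (-1.5619, -0.8773, 1.2787)
after S3 (kf_track): (0.6662, 0.0013, 0.2189)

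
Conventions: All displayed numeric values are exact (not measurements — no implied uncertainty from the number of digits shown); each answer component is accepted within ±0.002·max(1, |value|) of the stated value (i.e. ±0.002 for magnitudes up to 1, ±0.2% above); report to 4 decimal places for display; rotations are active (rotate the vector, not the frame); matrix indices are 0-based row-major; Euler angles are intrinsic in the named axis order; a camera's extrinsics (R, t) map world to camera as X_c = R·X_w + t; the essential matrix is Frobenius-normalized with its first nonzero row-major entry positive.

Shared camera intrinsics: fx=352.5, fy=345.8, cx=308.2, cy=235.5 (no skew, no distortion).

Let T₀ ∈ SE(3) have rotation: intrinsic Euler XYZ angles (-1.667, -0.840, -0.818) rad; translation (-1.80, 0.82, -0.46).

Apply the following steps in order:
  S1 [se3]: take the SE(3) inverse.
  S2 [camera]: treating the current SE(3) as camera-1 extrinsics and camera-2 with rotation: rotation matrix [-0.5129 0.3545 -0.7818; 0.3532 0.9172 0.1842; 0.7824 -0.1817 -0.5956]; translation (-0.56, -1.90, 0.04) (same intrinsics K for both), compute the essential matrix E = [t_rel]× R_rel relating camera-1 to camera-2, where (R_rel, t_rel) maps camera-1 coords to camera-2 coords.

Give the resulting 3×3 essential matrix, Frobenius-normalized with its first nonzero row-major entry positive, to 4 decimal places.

after S1 (invert_se3): R=[0.4563 0.5768 0.6775; 0.4871 0.4752 -0.7327; -0.7446 0.6644 -0.0641], t=(0.6600, 0.1500, -1.9146)
after S2 (essential): [0.3722 -0.2234 0.4763; 0.2437 -0.3883 -0.0448; -0.0628 0.4014 0.4555]

matrix = [0.3722 -0.2234 0.4763; 0.2437 -0.3883 -0.0448; -0.0628 0.4014 0.4555]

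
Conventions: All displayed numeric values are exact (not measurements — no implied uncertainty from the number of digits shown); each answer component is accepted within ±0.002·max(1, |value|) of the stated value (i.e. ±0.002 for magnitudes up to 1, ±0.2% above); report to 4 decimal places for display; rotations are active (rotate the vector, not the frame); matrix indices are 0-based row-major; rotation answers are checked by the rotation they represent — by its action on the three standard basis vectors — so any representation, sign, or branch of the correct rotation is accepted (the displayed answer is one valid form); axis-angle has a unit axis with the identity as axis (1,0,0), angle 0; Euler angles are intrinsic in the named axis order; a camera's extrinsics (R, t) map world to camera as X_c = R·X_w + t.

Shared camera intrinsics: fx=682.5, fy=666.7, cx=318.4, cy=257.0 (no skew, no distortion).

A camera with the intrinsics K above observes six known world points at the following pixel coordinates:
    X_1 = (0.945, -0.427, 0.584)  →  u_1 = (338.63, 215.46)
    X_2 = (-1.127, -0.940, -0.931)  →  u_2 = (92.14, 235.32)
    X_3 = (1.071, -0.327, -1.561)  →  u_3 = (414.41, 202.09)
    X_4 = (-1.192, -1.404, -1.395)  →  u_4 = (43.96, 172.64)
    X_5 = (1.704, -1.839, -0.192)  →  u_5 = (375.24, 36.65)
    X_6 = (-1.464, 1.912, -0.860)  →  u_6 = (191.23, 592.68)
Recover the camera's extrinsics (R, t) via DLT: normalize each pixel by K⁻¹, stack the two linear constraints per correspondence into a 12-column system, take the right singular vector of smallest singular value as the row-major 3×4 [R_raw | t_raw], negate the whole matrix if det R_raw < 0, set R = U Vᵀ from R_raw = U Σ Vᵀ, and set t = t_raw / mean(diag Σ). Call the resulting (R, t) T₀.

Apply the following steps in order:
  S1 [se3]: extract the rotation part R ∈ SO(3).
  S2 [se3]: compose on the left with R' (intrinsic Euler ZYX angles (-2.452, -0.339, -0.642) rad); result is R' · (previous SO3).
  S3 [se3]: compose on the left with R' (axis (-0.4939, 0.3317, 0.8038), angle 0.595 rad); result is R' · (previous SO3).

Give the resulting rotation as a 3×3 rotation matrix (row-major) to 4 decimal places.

rotation (matrix) = ((-0.3977, 0.4842, 0.7794), (-0.3797, -0.8601, 0.3406), (0.8353, -0.1605, 0.5259))

source (pnp_recover): camera pose = R=[0.9220 0.3587 -0.1458; -0.3618 0.9323 0.0056; 0.1380 0.0476 0.9893], t=(-0.4300, 0.3100, 6.1600)
after S1 (rot_of_se3): [0.9220 0.3587 -0.1458; -0.3618 0.9323 0.0056; 0.1380 0.0476 0.9893]
after S2 (compose_so3): [-0.7187 0.0987 0.6883; -0.3242 -0.9233 -0.2061; 0.6151 -0.3713 0.6956]
after S3 (compose_so3): [-0.3977 0.4842 0.7794; -0.3797 -0.8601 0.3406; 0.8353 -0.1605 0.5259]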